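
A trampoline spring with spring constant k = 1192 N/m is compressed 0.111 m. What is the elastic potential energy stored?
PE = ½kx² = ½(1192)(0.111)² = 7.343 J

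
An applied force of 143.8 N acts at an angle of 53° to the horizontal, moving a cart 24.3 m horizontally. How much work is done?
W = F·d·cosθ = (143.8)(24.3)cos(53°) = 2103 J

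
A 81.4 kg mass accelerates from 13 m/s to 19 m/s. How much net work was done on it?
W = ΔKE = ½m(v₂² − v₁²) = ½(81.4)(19² − 13²) = 7814.4 J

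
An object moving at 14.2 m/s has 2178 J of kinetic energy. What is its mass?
m = 2·KE/v² = 2·2178/(14.2)² = 21.6 kg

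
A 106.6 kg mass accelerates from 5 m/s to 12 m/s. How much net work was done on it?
W = ΔKE = ½m(v₂² − v₁²) = ½(106.6)(12² − 5²) = 6342.7 J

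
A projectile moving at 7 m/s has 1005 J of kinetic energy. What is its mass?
m = 2·KE/v² = 2·1005/(7)² = 41.02 kg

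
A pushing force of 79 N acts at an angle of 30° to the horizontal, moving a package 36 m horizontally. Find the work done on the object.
W = F·d·cosθ = (79)(36)cos(30°) = 2463 J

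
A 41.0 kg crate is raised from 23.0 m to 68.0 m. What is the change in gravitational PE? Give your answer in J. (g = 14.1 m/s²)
ΔPE = mgΔh = (41.0)(14.1)(45.0) = 26010 J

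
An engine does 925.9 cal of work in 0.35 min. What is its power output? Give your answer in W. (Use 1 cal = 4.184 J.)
Convert to SI: W = 3873.97 J, t = 21.0 s
P = W/t = 3873.97/21.0 = 184.5 W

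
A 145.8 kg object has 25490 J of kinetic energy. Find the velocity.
v = √(2·KE/m) = √(2·25490/145.8) = 18.7 m/s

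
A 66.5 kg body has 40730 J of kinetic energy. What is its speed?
v = √(2·KE/m) = √(2·40730/66.5) = 35.0 m/s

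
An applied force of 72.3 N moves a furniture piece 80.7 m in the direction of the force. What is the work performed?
W = F·d = (72.3)(80.7) = 5835 J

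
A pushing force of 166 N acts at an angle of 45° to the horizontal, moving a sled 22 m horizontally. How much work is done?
W = F·d·cosθ = (166)(22)cos(45°) = 2582 J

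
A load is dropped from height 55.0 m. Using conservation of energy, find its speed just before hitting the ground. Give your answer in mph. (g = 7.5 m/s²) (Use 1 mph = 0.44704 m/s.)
mgh = ½mv² ⇒ v = √(2gh) = √(2·7.5·55.0) = 28.7228 m/s = 64.25 mph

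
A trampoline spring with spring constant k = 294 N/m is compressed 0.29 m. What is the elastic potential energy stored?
PE = ½kx² = ½(294)(0.29)² = 12.36 J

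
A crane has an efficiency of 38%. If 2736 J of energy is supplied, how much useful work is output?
W_out = η·W_in = 0.38·2736 = 1039.68 J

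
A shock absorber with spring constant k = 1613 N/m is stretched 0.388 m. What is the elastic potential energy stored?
PE = ½kx² = ½(1613)(0.388)² = 121.4 J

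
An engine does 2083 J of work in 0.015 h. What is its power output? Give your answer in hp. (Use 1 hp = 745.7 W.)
Convert to SI: W = 2083.0 J, t = 54.0 s
P = W/t = 2083.0/54.0 = 38.5741 W = 0.05173 hp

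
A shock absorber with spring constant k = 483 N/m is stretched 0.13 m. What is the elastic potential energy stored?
PE = ½kx² = ½(483)(0.13)² = 4.081 J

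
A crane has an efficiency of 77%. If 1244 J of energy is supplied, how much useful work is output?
W_out = η·W_in = 0.77·1244 = 957.88 J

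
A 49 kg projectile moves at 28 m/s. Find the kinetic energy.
KE = ½mv² = ½(49)(28)² = 19208.0 J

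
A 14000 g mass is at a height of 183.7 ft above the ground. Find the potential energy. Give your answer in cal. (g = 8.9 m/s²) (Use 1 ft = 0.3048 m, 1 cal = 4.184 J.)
Convert to SI: m = 14.0 kg, h = 55.9918 m
PE = mgh = (14.0)(8.9)(55.9918) = 6976.57 J = 1667 cal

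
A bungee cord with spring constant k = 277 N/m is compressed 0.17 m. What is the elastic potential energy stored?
PE = ½kx² = ½(277)(0.17)² = 4.003 J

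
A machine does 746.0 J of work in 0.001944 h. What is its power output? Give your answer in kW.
Convert to SI: W = 746.0 J, t = 6.9984 s
P = W/t = 746.0/6.9984 = 106.596 W = 0.1066 kW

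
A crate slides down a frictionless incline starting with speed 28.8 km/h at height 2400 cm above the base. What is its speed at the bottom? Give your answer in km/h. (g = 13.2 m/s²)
Convert to SI: v₀ = 8.0 m/s, h = 24.0 m
½mv₀² + mgh = ½mv² ⇒ v = √(v₀² + 2gh) = √(8.0² + 2·13.2·24.0) = 26.4121 m/s = 95.08 km/h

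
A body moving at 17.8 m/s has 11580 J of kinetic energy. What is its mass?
m = 2·KE/v² = 2·11580/(17.8)² = 73.1 kg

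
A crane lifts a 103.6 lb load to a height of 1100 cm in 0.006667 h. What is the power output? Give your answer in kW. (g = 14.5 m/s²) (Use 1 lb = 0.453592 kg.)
Convert to SI: m = 46.9921 kg, h = 11.0 m, t = 24.0012 s
P = mgh/t = (46.9921)(14.5)(11.0)/24.0012 = 312.286 W = 0.3123 kW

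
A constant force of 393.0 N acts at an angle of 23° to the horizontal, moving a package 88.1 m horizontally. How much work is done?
W = F·d·cosθ = (393.0)(88.1)cos(23°) = 31870 J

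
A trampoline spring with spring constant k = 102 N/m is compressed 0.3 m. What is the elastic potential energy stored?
PE = ½kx² = ½(102)(0.3)² = 4.59 J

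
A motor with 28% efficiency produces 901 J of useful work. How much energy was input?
W_in = W_out/η = 901/0.28 = 3218 J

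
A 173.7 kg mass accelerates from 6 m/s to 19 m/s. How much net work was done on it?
W = ΔKE = ½m(v₂² − v₁²) = ½(173.7)(19² − 6²) = 28226.25 J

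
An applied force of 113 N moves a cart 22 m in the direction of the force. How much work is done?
W = F·d = (113)(22) = 2486 J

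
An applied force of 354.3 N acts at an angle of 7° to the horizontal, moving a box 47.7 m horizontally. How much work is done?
W = F·d·cosθ = (354.3)(47.7)cos(7°) = 16770 J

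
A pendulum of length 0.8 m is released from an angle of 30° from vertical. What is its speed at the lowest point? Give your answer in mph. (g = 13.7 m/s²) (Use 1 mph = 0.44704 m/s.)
h = L(1 − cosθ) = 0.8(1 − cos30°) = 0.10718 m
v = √(2gh) = √(2·13.7·0.10718) = 1.71369 m/s = 3.833 mph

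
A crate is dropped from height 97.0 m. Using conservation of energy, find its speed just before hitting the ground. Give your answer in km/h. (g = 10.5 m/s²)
mgh = ½mv² ⇒ v = √(2gh) = √(2·10.5·97.0) = 45.1331 m/s = 162.5 km/h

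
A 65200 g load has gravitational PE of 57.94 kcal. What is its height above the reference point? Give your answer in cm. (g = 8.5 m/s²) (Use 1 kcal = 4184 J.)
Convert to SI: m = 65.2 kg, PE = 242421 J
h = PE/(mg) = 242421/(65.2·8.5) = 437.425 m = 43740 cm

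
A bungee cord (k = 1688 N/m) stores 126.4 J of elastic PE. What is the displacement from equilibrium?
x = √(2·PE/k) = √(2·126.4/1688) = 0.387 m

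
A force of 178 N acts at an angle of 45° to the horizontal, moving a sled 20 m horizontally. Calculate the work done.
W = F·d·cosθ = (178)(20)cos(45°) = 2517 J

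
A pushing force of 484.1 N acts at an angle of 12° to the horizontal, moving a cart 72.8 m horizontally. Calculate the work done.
W = F·d·cosθ = (484.1)(72.8)cos(12°) = 34470 J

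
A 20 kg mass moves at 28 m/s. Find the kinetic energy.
KE = ½mv² = ½(20)(28)² = 7840.0 J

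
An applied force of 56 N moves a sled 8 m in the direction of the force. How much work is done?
W = F·d = (56)(8) = 448.0 J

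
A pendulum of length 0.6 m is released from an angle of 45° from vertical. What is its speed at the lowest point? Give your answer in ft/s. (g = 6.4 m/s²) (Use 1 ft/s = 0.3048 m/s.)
h = L(1 − cosθ) = 0.6(1 − cos45°) = 0.175736 m
v = √(2gh) = √(2·6.4·0.175736) = 1.49981 m/s = 4.921 ft/s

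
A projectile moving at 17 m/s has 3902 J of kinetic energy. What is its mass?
m = 2·KE/v² = 2·3902/(17)² = 27.0 kg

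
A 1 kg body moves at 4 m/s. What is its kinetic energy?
KE = ½mv² = ½(1)(4)² = 8.0 J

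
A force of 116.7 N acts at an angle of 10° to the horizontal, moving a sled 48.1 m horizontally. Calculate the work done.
W = F·d·cosθ = (116.7)(48.1)cos(10°) = 5528 J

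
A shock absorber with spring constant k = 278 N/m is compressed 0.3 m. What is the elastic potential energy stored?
PE = ½kx² = ½(278)(0.3)² = 12.51 J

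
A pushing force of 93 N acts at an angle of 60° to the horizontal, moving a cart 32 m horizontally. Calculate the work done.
W = F·d·cosθ = (93)(32)cos(60°) = 1488 J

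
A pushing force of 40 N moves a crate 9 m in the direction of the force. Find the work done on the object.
W = F·d = (40)(9) = 360.0 J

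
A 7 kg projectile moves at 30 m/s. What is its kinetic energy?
KE = ½mv² = ½(7)(30)² = 3150.0 J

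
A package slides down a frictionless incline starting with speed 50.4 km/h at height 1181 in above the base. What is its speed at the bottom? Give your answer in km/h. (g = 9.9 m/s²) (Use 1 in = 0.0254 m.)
Convert to SI: v₀ = 14.0 m/s, h = 29.9974 m
½mv₀² + mgh = ½mv² ⇒ v = √(v₀² + 2gh) = √(14.0² + 2·9.9·29.9974) = 28.106 m/s = 101.2 km/h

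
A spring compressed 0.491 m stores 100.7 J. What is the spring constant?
k = 2·PE/x² = 2·100.7/(0.491)² = 835.4 N/m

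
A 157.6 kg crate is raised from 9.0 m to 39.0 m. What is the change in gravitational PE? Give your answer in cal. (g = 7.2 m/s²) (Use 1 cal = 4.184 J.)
ΔPE = mgΔh = (157.6)(7.2)(30.0) = 34041.6 J = 8136 cal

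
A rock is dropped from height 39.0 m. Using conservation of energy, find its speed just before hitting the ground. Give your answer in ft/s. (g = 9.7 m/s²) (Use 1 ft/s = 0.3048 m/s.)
mgh = ½mv² ⇒ v = √(2gh) = √(2·9.7·39.0) = 27.5064 m/s = 90.24 ft/s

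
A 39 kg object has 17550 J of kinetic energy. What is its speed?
v = √(2·KE/m) = √(2·17550/39) = 30.0 m/s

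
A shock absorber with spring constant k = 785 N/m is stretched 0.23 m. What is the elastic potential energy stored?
PE = ½kx² = ½(785)(0.23)² = 20.76 J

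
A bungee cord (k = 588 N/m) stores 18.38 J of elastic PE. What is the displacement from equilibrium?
x = √(2·PE/k) = √(2·18.38/588) = 0.25 m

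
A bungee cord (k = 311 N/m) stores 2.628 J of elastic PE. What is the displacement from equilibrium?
x = √(2·PE/k) = √(2·2.628/311) = 0.13 m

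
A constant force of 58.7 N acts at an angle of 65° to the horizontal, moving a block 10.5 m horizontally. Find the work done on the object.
W = F·d·cosθ = (58.7)(10.5)cos(65°) = 260.5 J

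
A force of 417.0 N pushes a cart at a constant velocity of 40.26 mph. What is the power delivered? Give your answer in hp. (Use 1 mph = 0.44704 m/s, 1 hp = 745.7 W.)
Convert to SI: F = 417.0 N, v = 17.9978 m/s
P = Fv = (417.0)(17.9978) = 7505.1 W = 10.06 hp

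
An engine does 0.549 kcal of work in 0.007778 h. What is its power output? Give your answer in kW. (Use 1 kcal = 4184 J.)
Convert to SI: W = 2297.02 J, t = 28.0008 s
P = W/t = 2297.02/28.0008 = 82.0339 W = 0.08203 kW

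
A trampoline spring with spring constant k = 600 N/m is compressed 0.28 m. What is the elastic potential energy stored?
PE = ½kx² = ½(600)(0.28)² = 23.52 J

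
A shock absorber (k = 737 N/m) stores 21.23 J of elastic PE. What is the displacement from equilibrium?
x = √(2·PE/k) = √(2·21.23/737) = 0.24 m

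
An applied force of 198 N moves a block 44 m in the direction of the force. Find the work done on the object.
W = F·d = (198)(44) = 8712 J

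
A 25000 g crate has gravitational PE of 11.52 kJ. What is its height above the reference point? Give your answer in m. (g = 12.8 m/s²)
Convert to SI: m = 25.0 kg, PE = 11520.0 J
h = PE/(mg) = 11520.0/(25.0·12.8) = 36.0 m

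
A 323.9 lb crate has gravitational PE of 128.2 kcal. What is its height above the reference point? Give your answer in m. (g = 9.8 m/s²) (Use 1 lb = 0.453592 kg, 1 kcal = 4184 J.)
Convert to SI: m = 146.918 kg, PE = 536389 J
h = PE/(mg) = 536389/(146.918·9.8) = 372.5 m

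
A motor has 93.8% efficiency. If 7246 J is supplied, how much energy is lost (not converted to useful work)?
W_lost = W_in(1 − η) = 7246·(1 − 0.938) = 449.3 J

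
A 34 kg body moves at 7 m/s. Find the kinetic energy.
KE = ½mv² = ½(34)(7)² = 833.0 J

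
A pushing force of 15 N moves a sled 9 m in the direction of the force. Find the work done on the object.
W = F·d = (15)(9) = 135.0 J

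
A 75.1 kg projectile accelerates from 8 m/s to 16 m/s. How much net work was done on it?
W = ΔKE = ½m(v₂² − v₁²) = ½(75.1)(16² − 8²) = 7209.6 J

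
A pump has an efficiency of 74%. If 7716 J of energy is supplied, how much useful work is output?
W_out = η·W_in = 0.74·7716 = 5709.84 J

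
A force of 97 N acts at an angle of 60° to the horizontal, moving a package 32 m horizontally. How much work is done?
W = F·d·cosθ = (97)(32)cos(60°) = 1552 J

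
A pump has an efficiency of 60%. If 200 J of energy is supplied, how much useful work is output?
W_out = η·W_in = 0.6·200 = 120.0 J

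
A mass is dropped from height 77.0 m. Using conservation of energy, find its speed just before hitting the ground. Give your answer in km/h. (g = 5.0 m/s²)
mgh = ½mv² ⇒ v = √(2gh) = √(2·5.0·77.0) = 27.7489 m/s = 99.9 km/h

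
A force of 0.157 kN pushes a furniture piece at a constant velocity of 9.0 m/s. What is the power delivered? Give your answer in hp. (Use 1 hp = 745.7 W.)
Convert to SI: F = 157.0 N, v = 9.0 m/s
P = Fv = (157.0)(9.0) = 1413.0 W = 1.895 hp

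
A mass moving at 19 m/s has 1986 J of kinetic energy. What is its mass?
m = 2·KE/v² = 2·1986/(19)² = 11.0 kg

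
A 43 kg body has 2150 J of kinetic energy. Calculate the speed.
v = √(2·KE/m) = √(2·2150/43) = 10.0 m/s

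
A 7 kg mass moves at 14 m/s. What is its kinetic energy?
KE = ½mv² = ½(7)(14)² = 686.0 J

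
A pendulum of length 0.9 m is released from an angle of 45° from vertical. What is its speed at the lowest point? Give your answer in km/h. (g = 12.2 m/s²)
h = L(1 − cosθ) = 0.9(1 − cos45°) = 0.263604 m
v = √(2gh) = √(2·12.2·0.263604) = 2.53613 m/s = 9.13 km/h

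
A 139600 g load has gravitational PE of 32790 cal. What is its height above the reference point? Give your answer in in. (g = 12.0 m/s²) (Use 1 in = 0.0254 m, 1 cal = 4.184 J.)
Convert to SI: m = 139.6 kg, PE = 137193 J
h = PE/(mg) = 137193/(139.6·12.0) = 81.8967 m = 3224 in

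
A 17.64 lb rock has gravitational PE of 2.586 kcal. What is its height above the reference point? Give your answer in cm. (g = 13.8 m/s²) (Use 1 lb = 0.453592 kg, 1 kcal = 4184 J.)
Convert to SI: m = 8.00136 kg, PE = 10819.8 J
h = PE/(mg) = 10819.8/(8.00136·13.8) = 97.989 m = 9799 cm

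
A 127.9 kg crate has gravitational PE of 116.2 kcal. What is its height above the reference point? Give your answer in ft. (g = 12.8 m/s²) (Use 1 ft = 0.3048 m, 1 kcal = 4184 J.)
Convert to SI: m = 127.9 kg, PE = 486181 J
h = PE/(mg) = 486181/(127.9·12.8) = 296.973 m = 974.3 ft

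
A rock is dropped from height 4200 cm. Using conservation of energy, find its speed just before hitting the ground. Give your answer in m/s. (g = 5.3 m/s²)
Convert to SI: h = 42.0 m
mgh = ½mv² ⇒ v = √(2gh) = √(2·5.3·42.0) = 21.1 m/s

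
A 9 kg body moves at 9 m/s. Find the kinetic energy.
KE = ½mv² = ½(9)(9)² = 364.5 J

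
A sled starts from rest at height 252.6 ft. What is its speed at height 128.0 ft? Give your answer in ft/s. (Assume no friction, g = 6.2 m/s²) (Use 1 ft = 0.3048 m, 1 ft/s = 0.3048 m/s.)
Convert to SI: h₁−h₂ = 37.9781 m
mgh₁ = mgh₂ + ½mv² ⇒ v = √(2g(h₁−h₂)) = √(2·6.2·37.9781) = 21.7009 m/s = 71.2 ft/s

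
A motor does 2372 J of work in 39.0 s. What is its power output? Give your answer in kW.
P = W/t = 2372.0/39.0 = 60.8205 W = 0.06082 kW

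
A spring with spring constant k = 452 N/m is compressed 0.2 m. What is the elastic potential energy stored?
PE = ½kx² = ½(452)(0.2)² = 9.04 J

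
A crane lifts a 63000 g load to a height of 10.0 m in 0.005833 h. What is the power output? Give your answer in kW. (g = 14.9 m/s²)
Convert to SI: m = 63.0 kg, h = 10.0 m, t = 20.9988 s
P = mgh/t = (63.0)(14.9)(10.0)/20.9988 = 447.026 W = 0.447 kW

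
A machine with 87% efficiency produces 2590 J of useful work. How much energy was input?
W_in = W_out/η = 2590/0.87 = 2977 J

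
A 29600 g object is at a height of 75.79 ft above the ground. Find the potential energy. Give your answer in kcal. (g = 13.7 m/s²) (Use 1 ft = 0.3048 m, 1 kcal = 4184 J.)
Convert to SI: m = 29.6 kg, h = 23.1008 m
PE = mgh = (29.6)(13.7)(23.1008) = 9367.83 J = 2.239 kcal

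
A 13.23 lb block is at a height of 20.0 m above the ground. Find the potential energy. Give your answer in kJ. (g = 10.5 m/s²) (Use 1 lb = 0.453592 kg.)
Convert to SI: m = 6.00102 kg, h = 20.0 m
PE = mgh = (6.00102)(10.5)(20.0) = 1260.21 J = 1.26 kJ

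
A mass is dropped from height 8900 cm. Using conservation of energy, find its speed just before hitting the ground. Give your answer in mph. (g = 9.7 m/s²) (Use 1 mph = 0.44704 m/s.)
Convert to SI: h = 89.0 m
mgh = ½mv² ⇒ v = √(2gh) = √(2·9.7·89.0) = 41.5524 m/s = 92.95 mph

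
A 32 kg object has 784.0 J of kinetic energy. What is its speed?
v = √(2·KE/m) = √(2·784.0/32) = 7.0 m/s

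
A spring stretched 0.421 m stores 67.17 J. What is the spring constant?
k = 2·PE/x² = 2·67.17/(0.421)² = 758.0 N/m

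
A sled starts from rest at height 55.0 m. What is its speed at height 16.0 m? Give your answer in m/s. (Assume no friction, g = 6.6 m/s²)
mgh₁ = mgh₂ + ½mv² ⇒ v = √(2g(h₁−h₂)) = √(2·6.6·39.0) = 22.69 m/s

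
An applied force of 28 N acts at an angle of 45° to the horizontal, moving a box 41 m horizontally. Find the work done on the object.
W = F·d·cosθ = (28)(41)cos(45°) = 811.8 J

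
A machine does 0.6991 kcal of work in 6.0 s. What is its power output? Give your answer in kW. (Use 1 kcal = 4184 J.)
Convert to SI: W = 2925.03 J, t = 6.0 s
P = W/t = 2925.03/6.0 = 487.506 W = 0.4875 kW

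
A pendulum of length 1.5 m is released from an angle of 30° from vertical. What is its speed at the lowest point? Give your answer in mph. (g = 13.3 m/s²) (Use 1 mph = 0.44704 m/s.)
h = L(1 − cosθ) = 1.5(1 − cos30°) = 0.200962 m
v = √(2gh) = √(2·13.3·0.200962) = 2.31205 m/s = 5.172 mph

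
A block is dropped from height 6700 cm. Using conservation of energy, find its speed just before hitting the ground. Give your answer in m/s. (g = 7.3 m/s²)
Convert to SI: h = 67.0 m
mgh = ½mv² ⇒ v = √(2gh) = √(2·7.3·67.0) = 31.28 m/s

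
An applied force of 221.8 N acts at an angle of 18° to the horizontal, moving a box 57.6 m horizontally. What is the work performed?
W = F·d·cosθ = (221.8)(57.6)cos(18°) = 12150 J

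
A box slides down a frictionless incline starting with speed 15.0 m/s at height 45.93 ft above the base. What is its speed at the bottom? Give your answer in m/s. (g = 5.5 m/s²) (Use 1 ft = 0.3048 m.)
Convert to SI: v₀ = 15.0 m/s, h = 13.9995 m
½mv₀² + mgh = ½mv² ⇒ v = √(v₀² + 2gh) = √(15.0² + 2·5.5·13.9995) = 19.47 m/s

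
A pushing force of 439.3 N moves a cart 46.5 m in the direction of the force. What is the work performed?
W = F·d = (439.3)(46.5) = 20430 J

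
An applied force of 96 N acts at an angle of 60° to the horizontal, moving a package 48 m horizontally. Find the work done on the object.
W = F·d·cosθ = (96)(48)cos(60°) = 2304 J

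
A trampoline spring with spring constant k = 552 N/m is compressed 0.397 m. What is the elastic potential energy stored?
PE = ½kx² = ½(552)(0.397)² = 43.5 J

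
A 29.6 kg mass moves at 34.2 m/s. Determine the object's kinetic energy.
KE = ½mv² = ½(29.6)(34.2)² = 17310 J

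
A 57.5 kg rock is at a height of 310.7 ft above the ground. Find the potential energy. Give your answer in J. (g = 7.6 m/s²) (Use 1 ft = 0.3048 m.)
Convert to SI: m = 57.5 kg, h = 94.7014 m
PE = mgh = (57.5)(7.6)(94.7014) = 41380 J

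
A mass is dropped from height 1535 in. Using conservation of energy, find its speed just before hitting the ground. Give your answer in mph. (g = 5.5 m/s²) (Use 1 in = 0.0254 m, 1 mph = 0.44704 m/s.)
Convert to SI: h = 38.989 m
mgh = ½mv² ⇒ v = √(2gh) = √(2·5.5·38.989) = 20.7094 m/s = 46.33 mph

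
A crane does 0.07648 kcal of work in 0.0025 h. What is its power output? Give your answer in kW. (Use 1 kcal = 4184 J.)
Convert to SI: W = 319.992 J, t = 9.0 s
P = W/t = 319.992/9.0 = 35.5547 W = 0.03555 kW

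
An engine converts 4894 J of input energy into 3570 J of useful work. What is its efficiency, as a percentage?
η = W_out/W_in = 3570/4894 = 72.95%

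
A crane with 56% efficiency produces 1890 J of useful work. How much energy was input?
W_in = W_out/η = 1890/0.56 = 3375 J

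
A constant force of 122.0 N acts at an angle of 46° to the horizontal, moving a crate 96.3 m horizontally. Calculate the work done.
W = F·d·cosθ = (122.0)(96.3)cos(46°) = 8161 J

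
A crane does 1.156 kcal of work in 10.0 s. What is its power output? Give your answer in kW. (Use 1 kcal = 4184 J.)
Convert to SI: W = 4836.7 J, t = 10.0 s
P = W/t = 4836.7/10.0 = 483.67 W = 0.4837 kW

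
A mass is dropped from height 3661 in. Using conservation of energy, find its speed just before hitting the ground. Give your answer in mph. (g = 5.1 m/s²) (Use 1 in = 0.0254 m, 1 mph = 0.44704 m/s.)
Convert to SI: h = 92.9894 m
mgh = ½mv² ⇒ v = √(2gh) = √(2·5.1·92.9894) = 30.7976 m/s = 68.89 mph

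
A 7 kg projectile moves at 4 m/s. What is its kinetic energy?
KE = ½mv² = ½(7)(4)² = 56.0 J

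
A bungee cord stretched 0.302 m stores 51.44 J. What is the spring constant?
k = 2·PE/x² = 2·51.44/(0.302)² = 1128 N/m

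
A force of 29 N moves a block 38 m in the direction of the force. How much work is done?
W = F·d = (29)(38) = 1102 J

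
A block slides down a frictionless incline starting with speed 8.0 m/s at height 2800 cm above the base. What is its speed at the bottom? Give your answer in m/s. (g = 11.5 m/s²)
Convert to SI: v₀ = 8.0 m/s, h = 28.0 m
½mv₀² + mgh = ½mv² ⇒ v = √(v₀² + 2gh) = √(8.0² + 2·11.5·28.0) = 26.61 m/s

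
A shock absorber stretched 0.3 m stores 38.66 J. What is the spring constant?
k = 2·PE/x² = 2·38.66/(0.3)² = 859.1 N/m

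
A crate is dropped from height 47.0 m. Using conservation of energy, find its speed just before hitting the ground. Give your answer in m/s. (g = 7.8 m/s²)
mgh = ½mv² ⇒ v = √(2gh) = √(2·7.8·47.0) = 27.08 m/s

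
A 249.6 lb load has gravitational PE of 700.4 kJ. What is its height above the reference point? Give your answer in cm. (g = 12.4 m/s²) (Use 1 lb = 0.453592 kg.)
Convert to SI: m = 113.217 kg, PE = 700400 J
h = PE/(mg) = 700400/(113.217·12.4) = 498.901 m = 49890 cm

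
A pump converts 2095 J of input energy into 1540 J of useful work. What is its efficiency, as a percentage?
η = W_out/W_in = 1540/2095 = 73.51%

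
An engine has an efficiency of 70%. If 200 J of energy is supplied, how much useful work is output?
W_out = η·W_in = 0.7·200 = 140.0 J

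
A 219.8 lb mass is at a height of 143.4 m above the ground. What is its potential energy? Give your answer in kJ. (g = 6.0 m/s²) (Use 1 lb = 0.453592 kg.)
Convert to SI: m = 99.6995 kg, h = 143.4 m
PE = mgh = (99.6995)(6.0)(143.4) = 85781.5 J = 85.78 kJ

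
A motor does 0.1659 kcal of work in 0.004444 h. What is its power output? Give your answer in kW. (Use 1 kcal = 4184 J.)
Convert to SI: W = 694.126 J, t = 15.9984 s
P = W/t = 694.126/15.9984 = 43.3872 W = 0.04339 kW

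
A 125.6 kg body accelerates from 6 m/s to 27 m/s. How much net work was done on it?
W = ΔKE = ½m(v₂² − v₁²) = ½(125.6)(27² − 6²) = 43520.4 J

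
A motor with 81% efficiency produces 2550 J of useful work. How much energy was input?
W_in = W_out/η = 2550/0.81 = 3148 J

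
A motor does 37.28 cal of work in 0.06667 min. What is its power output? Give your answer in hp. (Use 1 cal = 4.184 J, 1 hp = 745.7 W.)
Convert to SI: W = 155.98 J, t = 4.0002 s
P = W/t = 155.98/4.0002 = 38.9929 W = 0.05229 hp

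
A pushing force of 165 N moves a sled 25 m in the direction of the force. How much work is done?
W = F·d = (165)(25) = 4125 J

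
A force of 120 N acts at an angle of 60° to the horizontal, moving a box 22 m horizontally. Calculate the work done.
W = F·d·cosθ = (120)(22)cos(60°) = 1320 J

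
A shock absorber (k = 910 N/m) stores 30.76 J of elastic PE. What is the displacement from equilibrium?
x = √(2·PE/k) = √(2·30.76/910) = 0.26 m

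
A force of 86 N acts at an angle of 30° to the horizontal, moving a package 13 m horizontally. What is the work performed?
W = F·d·cosθ = (86)(13)cos(30°) = 968.2 J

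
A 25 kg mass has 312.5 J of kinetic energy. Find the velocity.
v = √(2·KE/m) = √(2·312.5/25) = 5.0 m/s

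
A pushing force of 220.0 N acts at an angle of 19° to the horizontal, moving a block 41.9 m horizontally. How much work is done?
W = F·d·cosθ = (220.0)(41.9)cos(19°) = 8716 J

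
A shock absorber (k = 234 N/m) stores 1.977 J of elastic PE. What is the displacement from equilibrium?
x = √(2·PE/k) = √(2·1.977/234) = 0.13 m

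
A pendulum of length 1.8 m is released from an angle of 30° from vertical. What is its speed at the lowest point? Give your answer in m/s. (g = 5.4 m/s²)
h = L(1 − cosθ) = 1.8(1 − cos30°) = 0.241154 m
v = √(2gh) = √(2·5.4·0.241154) = 1.614 m/s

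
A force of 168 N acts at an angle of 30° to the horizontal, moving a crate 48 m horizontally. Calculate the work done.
W = F·d·cosθ = (168)(48)cos(30°) = 6984 J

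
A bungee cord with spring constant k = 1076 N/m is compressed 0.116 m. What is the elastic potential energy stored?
PE = ½kx² = ½(1076)(0.116)² = 7.239 J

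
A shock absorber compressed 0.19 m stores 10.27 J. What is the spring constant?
k = 2·PE/x² = 2·10.27/(0.19)² = 569.0 N/m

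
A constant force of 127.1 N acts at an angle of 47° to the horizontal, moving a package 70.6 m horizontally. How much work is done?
W = F·d·cosθ = (127.1)(70.6)cos(47°) = 6120 J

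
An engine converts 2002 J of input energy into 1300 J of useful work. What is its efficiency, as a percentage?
η = W_out/W_in = 1300/2002 = 64.94%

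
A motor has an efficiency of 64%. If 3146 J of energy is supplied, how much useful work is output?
W_out = η·W_in = 0.64·3146 = 2013.44 J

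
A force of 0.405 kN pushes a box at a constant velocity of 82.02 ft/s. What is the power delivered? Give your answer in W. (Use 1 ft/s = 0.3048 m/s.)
Convert to SI: F = 405.0 N, v = 24.9997 m/s
P = Fv = (405.0)(24.9997) = 10120 W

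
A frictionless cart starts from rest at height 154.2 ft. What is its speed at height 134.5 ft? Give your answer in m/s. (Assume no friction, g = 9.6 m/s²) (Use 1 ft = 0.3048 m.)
Convert to SI: h₁−h₂ = 6.00456 m
mgh₁ = mgh₂ + ½mv² ⇒ v = √(2g(h₁−h₂)) = √(2·9.6·6.00456) = 10.74 m/s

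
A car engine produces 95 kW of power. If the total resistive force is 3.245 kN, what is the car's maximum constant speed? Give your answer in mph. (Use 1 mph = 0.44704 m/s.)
Convert to SI: F = 3245.0 N
P = Fv ⇒ v = P/F = 95000 W/3245.0 N = 29.2758 m/s = 65.49 mph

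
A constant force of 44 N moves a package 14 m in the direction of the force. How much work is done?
W = F·d = (44)(14) = 616.0 J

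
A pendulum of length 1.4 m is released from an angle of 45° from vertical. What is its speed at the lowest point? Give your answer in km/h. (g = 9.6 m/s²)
h = L(1 − cosθ) = 1.4(1 − cos45°) = 0.410051 m
v = √(2gh) = √(2·9.6·0.410051) = 2.80588 m/s = 10.1 km/h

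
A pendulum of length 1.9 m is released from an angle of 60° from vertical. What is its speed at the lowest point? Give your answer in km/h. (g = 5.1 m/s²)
h = L(1 − cosθ) = 1.9(1 − cos60°) = 0.95 m
v = √(2gh) = √(2·5.1·0.95) = 3.11288 m/s = 11.21 km/h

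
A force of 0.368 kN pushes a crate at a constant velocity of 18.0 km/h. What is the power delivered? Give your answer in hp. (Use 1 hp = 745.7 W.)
Convert to SI: F = 368.0 N, v = 5.0 m/s
P = Fv = (368.0)(5.0) = 1840.0 W = 2.467 hp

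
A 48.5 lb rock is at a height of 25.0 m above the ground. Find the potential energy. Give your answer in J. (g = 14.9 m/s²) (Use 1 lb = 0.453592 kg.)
Convert to SI: m = 21.9992 kg, h = 25.0 m
PE = mgh = (21.9992)(14.9)(25.0) = 8195 J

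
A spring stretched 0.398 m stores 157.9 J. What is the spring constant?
k = 2·PE/x² = 2·157.9/(0.398)² = 1994 N/m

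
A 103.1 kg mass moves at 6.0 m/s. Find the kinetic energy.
KE = ½mv² = ½(103.1)(6.0)² = 1856 J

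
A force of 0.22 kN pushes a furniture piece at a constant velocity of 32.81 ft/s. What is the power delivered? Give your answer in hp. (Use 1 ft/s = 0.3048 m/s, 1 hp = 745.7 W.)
Convert to SI: F = 220.0 N, v = 10.0005 m/s
P = Fv = (220.0)(10.0005) = 2200.11 W = 2.95 hp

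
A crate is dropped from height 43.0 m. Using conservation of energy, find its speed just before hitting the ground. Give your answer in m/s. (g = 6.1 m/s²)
mgh = ½mv² ⇒ v = √(2gh) = √(2·6.1·43.0) = 22.9 m/s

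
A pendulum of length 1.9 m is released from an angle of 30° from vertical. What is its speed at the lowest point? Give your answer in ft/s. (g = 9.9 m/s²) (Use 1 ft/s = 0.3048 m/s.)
h = L(1 − cosθ) = 1.9(1 − cos30°) = 0.254552 m
v = √(2gh) = √(2·9.9·0.254552) = 2.24502 m/s = 7.366 ft/s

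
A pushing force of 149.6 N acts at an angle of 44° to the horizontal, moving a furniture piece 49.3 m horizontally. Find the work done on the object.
W = F·d·cosθ = (149.6)(49.3)cos(44°) = 5305 J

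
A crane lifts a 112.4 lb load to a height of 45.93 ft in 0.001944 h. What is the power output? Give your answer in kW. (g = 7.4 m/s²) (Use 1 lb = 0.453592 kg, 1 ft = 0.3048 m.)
Convert to SI: m = 50.9837 kg, h = 13.9995 m, t = 6.9984 s
P = mgh/t = (50.9837)(7.4)(13.9995)/6.9984 = 754.703 W = 0.7547 kW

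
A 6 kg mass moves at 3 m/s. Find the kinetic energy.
KE = ½mv² = ½(6)(3)² = 27.0 J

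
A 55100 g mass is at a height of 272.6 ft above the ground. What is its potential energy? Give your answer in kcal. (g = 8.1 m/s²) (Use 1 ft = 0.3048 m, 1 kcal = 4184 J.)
Convert to SI: m = 55.1 kg, h = 83.0885 m
PE = mgh = (55.1)(8.1)(83.0885) = 37083.2 J = 8.863 kcal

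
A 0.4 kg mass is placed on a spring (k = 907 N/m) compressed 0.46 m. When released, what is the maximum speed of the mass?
½kx² = ½mv² ⇒ v = x√(k/m) = (0.46)√(907/0.4) = 21.9 m/s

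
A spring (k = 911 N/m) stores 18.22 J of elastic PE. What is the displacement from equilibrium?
x = √(2·PE/k) = √(2·18.22/911) = 0.2 m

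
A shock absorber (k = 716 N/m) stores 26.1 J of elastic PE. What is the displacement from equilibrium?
x = √(2·PE/k) = √(2·26.1/716) = 0.27 m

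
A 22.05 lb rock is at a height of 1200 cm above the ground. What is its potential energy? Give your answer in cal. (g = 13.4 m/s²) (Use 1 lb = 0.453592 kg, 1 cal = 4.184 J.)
Convert to SI: m = 10.0017 kg, h = 12.0 m
PE = mgh = (10.0017)(13.4)(12.0) = 1608.27 J = 384.4 cal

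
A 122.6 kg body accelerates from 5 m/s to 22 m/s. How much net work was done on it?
W = ΔKE = ½m(v₂² − v₁²) = ½(122.6)(22² − 5²) = 28136.7 J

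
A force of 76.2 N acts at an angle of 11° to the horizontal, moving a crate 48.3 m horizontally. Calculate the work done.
W = F·d·cosθ = (76.2)(48.3)cos(11°) = 3613 J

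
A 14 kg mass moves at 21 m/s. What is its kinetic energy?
KE = ½mv² = ½(14)(21)² = 3087.0 J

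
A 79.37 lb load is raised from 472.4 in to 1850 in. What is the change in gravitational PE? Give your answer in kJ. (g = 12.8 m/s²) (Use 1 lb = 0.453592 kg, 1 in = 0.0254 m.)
Convert to SI: m = 36.0016 kg, Δh = 34.991 m
ΔPE = mgΔh = (36.0016)(12.8)(34.991) = 16124.6 J = 16.12 kJ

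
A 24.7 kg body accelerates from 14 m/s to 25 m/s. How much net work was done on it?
W = ΔKE = ½m(v₂² − v₁²) = ½(24.7)(25² − 14²) = 5298.15 J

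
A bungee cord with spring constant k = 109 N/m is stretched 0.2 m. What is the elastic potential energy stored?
PE = ½kx² = ½(109)(0.2)² = 2.18 J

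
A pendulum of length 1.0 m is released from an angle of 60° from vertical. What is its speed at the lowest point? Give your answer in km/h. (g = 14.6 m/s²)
h = L(1 − cosθ) = 1.0(1 − cos60°) = 0.5 m
v = √(2gh) = √(2·14.6·0.5) = 3.82099 m/s = 13.76 km/h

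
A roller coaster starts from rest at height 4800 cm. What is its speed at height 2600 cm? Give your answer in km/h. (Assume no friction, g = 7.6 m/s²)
Convert to SI: h₁−h₂ = 22.0 m
mgh₁ = mgh₂ + ½mv² ⇒ v = √(2g(h₁−h₂)) = √(2·7.6·22.0) = 18.2866 m/s = 65.83 km/h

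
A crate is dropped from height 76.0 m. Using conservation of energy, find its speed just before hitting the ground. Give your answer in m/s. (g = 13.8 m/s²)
mgh = ½mv² ⇒ v = √(2gh) = √(2·13.8·76.0) = 45.8 m/s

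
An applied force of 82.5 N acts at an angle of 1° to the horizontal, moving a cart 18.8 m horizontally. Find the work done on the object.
W = F·d·cosθ = (82.5)(18.8)cos(1°) = 1551 J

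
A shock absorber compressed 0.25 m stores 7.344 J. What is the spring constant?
k = 2·PE/x² = 2·7.344/(0.25)² = 235.0 N/m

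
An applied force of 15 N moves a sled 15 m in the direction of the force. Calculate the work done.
W = F·d = (15)(15) = 225.0 J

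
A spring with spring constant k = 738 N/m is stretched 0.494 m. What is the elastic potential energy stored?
PE = ½kx² = ½(738)(0.494)² = 90.05 J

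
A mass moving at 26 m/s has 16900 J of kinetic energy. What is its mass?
m = 2·KE/v² = 2·16900/(26)² = 50.0 kg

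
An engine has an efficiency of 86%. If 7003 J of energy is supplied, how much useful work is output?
W_out = η·W_in = 0.86·7003 = 6022.58 J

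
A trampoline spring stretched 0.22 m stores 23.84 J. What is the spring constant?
k = 2·PE/x² = 2·23.84/(0.22)² = 985.1 N/m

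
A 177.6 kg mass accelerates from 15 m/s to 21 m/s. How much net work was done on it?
W = ΔKE = ½m(v₂² − v₁²) = ½(177.6)(21² − 15²) = 19180.8 J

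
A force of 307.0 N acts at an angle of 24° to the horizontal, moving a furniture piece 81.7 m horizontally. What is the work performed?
W = F·d·cosθ = (307.0)(81.7)cos(24°) = 22910 J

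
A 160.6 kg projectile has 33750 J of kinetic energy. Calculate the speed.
v = √(2·KE/m) = √(2·33750/160.6) = 20.5 m/s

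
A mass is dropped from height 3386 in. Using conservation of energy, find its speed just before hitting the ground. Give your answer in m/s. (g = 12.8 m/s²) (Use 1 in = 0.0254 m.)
Convert to SI: h = 86.0044 m
mgh = ½mv² ⇒ v = √(2gh) = √(2·12.8·86.0044) = 46.92 m/s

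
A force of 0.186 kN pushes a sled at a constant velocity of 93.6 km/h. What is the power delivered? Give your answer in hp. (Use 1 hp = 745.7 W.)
Convert to SI: F = 186.0 N, v = 26.0 m/s
P = Fv = (186.0)(26.0) = 4836.0 W = 6.485 hp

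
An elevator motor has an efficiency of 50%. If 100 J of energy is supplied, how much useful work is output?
W_out = η·W_in = 0.5·100 = 50.0 J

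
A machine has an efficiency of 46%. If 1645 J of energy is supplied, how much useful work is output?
W_out = η·W_in = 0.46·1645 = 756.7 J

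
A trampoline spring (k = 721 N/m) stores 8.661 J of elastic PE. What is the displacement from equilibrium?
x = √(2·PE/k) = √(2·8.661/721) = 0.155 m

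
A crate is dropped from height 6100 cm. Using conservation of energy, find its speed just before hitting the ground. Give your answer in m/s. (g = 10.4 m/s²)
Convert to SI: h = 61.0 m
mgh = ½mv² ⇒ v = √(2gh) = √(2·10.4·61.0) = 35.62 m/s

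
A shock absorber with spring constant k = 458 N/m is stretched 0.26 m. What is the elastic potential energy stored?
PE = ½kx² = ½(458)(0.26)² = 15.48 J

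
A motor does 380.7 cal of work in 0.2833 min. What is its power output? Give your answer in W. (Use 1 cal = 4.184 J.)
Convert to SI: W = 1592.85 J, t = 16.998 s
P = W/t = 1592.85/16.998 = 93.71 W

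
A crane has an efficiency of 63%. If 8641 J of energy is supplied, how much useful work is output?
W_out = η·W_in = 0.63·8641 = 5443.83 J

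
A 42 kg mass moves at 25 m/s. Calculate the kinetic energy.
KE = ½mv² = ½(42)(25)² = 13125.0 J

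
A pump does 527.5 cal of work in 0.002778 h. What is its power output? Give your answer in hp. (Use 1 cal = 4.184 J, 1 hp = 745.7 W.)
Convert to SI: W = 2207.06 J, t = 10.0008 s
P = W/t = 2207.06/10.0008 = 220.688 W = 0.2959 hp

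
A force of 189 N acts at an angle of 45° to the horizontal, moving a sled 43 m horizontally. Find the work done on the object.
W = F·d·cosθ = (189)(43)cos(45°) = 5747 J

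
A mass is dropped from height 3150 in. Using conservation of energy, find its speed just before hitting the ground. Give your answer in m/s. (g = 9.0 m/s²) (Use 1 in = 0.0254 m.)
Convert to SI: h = 80.01 m
mgh = ½mv² ⇒ v = √(2gh) = √(2·9.0·80.01) = 37.95 m/s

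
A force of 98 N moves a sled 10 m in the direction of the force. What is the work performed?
W = F·d = (98)(10) = 980.0 J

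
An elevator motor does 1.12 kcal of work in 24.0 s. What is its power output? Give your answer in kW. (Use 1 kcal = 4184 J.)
Convert to SI: W = 4686.08 J, t = 24.0 s
P = W/t = 4686.08/24.0 = 195.253 W = 0.1953 kW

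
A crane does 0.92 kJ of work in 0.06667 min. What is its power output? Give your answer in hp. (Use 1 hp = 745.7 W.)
Convert to SI: W = 920.0 J, t = 4.0002 s
P = W/t = 920.0/4.0002 = 229.989 W = 0.3084 hp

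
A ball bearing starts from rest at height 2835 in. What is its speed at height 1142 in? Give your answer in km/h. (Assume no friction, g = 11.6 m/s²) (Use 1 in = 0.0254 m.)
Convert to SI: h₁−h₂ = 43.0022 m
mgh₁ = mgh₂ + ½mv² ⇒ v = √(2g(h₁−h₂)) = √(2·11.6·43.0022) = 31.5856 m/s = 113.7 km/h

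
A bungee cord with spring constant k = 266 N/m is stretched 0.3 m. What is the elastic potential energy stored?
PE = ½kx² = ½(266)(0.3)² = 11.97 J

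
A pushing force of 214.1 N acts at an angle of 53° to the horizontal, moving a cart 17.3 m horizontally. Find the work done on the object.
W = F·d·cosθ = (214.1)(17.3)cos(53°) = 2229 J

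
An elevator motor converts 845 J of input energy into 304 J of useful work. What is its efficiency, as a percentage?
η = W_out/W_in = 304/845 = 35.98%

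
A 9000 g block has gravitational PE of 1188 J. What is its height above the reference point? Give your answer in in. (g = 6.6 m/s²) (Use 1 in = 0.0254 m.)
Convert to SI: m = 9.0 kg, PE = 1188.0 J
h = PE/(mg) = 1188.0/(9.0·6.6) = 20.0 m = 787.4 in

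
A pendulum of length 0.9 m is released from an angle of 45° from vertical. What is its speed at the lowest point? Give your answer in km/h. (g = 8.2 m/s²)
h = L(1 − cosθ) = 0.9(1 − cos45°) = 0.263604 m
v = √(2gh) = √(2·8.2·0.263604) = 2.07921 m/s = 7.485 km/h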